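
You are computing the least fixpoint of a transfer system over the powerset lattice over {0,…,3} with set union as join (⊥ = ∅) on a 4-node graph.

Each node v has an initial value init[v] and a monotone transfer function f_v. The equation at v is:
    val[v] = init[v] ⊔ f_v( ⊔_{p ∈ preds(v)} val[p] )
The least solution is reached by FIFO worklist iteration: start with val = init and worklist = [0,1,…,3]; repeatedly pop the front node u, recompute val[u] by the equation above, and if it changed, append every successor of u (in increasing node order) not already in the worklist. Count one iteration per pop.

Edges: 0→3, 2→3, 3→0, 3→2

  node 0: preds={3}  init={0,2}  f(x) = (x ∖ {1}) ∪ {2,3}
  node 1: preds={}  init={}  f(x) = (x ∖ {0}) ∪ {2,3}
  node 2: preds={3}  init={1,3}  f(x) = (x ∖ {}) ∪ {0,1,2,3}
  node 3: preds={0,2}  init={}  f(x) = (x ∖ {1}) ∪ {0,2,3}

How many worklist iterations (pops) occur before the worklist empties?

Worklist (6 pops):
  #1 pop 0: in={} → {0,2,3} (was {0,2}); enqueue []
  #2 pop 1: in={} → {2,3} (was {}); enqueue []
  #3 pop 2: in={} → {0,1,2,3} (was {1,3}); enqueue []
  #4 pop 3: in={0,1,2,3} → {0,2,3} (was {}); enqueue [0,2]
  #5 pop 0: in={0,2,3} → {0,2,3} (no change)
  #6 pop 2: in={0,2,3} → {0,1,2,3} (no change)

Fixpoint:
  val[0] = {0,2,3}
  val[1] = {2,3}
  val[2] = {0,1,2,3}
  val[3] = {0,2,3}

6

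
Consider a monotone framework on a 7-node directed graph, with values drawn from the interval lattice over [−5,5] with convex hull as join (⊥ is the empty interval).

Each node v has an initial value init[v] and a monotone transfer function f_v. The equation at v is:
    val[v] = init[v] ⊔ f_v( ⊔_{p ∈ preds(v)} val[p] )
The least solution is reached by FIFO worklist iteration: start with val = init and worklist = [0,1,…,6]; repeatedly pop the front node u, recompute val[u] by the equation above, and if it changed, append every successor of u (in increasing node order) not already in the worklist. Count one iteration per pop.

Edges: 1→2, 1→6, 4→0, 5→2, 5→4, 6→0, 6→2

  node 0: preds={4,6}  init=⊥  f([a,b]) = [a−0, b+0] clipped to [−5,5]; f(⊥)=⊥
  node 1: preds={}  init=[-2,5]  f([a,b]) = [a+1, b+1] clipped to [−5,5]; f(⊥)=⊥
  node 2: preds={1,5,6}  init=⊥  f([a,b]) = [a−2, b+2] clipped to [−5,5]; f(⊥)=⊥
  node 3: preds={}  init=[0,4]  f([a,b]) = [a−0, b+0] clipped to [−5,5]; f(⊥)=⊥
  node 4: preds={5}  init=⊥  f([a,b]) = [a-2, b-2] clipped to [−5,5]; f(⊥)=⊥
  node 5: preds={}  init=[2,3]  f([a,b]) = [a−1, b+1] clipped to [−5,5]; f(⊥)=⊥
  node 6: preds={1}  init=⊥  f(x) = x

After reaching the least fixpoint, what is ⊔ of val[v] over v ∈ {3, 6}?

Worklist (9 pops):
  #1 pop 0: in=⊥ → ⊥ (no change)
  #2 pop 1: in=⊥ → [-2,5] (no change)
  #3 pop 2: in=[-2,5] → [-4,5] (was ⊥); enqueue []
  #4 pop 3: in=⊥ → [0,4] (no change)
  #5 pop 4: in=[2,3] → [0,1] (was ⊥); enqueue [0]
  #6 pop 5: in=⊥ → [2,3] (no change)
  #7 pop 6: in=[-2,5] → [-2,5] (was ⊥); enqueue [2]
  #8 pop 0: in=[-2,5] → [-2,5] (was ⊥); enqueue []
  #9 pop 2: in=[-2,5] → [-4,5] (no change)

Fixpoint:
  val[0] = [-2,5]
  val[1] = [-2,5]
  val[2] = [-4,5]
  val[3] = [0,4]
  val[4] = [0,1]
  val[5] = [2,3]
  val[6] = [-2,5]

[-2,5]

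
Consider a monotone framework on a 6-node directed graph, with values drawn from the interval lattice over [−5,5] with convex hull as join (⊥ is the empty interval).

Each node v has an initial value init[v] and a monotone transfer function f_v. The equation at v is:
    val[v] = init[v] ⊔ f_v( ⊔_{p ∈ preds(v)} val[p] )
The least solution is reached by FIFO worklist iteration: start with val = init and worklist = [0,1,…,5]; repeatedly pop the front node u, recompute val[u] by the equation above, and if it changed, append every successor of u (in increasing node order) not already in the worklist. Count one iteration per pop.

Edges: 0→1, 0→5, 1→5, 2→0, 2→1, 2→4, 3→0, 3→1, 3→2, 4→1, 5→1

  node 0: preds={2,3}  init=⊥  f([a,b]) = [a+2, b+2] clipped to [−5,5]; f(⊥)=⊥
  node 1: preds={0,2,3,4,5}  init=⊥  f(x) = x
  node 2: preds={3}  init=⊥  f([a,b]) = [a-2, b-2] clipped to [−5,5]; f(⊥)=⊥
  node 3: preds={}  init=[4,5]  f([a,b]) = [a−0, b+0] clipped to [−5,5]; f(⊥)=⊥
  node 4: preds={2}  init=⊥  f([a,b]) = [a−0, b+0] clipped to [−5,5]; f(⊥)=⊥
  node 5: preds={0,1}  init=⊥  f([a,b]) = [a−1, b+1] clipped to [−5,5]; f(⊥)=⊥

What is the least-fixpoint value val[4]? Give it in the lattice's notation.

Worklist (23 pops):
  #1 pop 0: in=[4,5] → [5,5] (was ⊥); enqueue []
  #2 pop 1: in=[4,5] → [4,5] (was ⊥); enqueue []
  #3 pop 2: in=[4,5] → [2,3] (was ⊥); enqueue [0,1]
  #4 pop 3: in=⊥ → [4,5] (no change)
  #5 pop 4: in=[2,3] → [2,3] (was ⊥); enqueue []
  #6 pop 5: in=[4,5] → [3,5] (was ⊥); enqueue []
  #7 pop 0: in=[2,5] → [4,5] (was [5,5]); enqueue [5]
  #8 pop 1: in=[2,5] → [2,5] (was [4,5]); enqueue []
  #9 pop 5: in=[2,5] → [1,5] (was [3,5]); enqueue [1]
  #10 pop 1: in=[1,5] → [1,5] (was [2,5]); enqueue [5]
  #11 pop 5: in=[1,5] → [0,5] (was [1,5]); enqueue [1]
  #12 pop 1: in=[0,5] → [0,5] (was [1,5]); enqueue [5]
  #13 pop 5: in=[0,5] → [-1,5] (was [0,5]); enqueue [1]
  #14 pop 1: in=[-1,5] → [-1,5] (was [0,5]); enqueue [5]
  #15 pop 5: in=[-1,5] → [-2,5] (was [-1,5]); enqueue [1]
  #16 pop 1: in=[-2,5] → [-2,5] (was [-1,5]); enqueue [5]
  #17 pop 5: in=[-2,5] → [-3,5] (was [-2,5]); enqueue [1]
  #18 pop 1: in=[-3,5] → [-3,5] (was [-2,5]); enqueue [5]
  #19 pop 5: in=[-3,5] → [-4,5] (was [-3,5]); enqueue [1]
  #20 pop 1: in=[-4,5] → [-4,5] (was [-3,5]); enqueue [5]
  #21 pop 5: in=[-4,5] → [-5,5] (was [-4,5]); enqueue [1]
  #22 pop 1: in=[-5,5] → [-5,5] (was [-4,5]); enqueue [5]
  #23 pop 5: in=[-5,5] → [-5,5] (no change)

Fixpoint:
  val[0] = [4,5]
  val[1] = [-5,5]
  val[2] = [2,3]
  val[3] = [4,5]
  val[4] = [2,3]
  val[5] = [-5,5]

[2,3]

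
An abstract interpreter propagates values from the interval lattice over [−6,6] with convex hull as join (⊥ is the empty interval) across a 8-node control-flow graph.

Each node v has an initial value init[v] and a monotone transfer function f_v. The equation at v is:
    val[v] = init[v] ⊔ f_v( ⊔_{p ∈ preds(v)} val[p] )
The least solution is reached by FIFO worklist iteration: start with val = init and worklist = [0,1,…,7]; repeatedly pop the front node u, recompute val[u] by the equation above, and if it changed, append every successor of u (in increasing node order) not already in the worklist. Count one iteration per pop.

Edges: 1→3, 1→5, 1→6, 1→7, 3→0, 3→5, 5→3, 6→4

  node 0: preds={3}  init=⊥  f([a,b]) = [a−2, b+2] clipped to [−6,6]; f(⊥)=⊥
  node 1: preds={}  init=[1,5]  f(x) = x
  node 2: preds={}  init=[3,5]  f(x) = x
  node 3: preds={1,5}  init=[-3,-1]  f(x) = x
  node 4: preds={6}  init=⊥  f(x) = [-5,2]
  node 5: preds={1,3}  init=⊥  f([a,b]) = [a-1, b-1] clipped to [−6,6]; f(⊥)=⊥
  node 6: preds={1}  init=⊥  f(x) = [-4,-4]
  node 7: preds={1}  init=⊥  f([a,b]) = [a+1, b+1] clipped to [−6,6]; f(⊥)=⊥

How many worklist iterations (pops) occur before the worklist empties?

19

Trace (19 dequeues):
  [1] u=0 | in [-3,-1] | out [-5,1] | prev ⊥ | push {}
  [2] u=1 | in ⊥ | out [1,5] | ==
  [3] u=2 | in ⊥ | out [3,5] | ==
  [4] u=3 | in [1,5] | out [-3,5] | prev [-3,-1] | push {0}
  [5] u=4 | in ⊥ | out [-5,2] | prev ⊥ | push {}
  [6] u=5 | in [-3,5] | out [-4,4] | prev ⊥ | push {3}
  [7] u=6 | in [1,5] | out [-4,-4] | prev ⊥ | push {4}
  [8] u=7 | in [1,5] | out [2,6] | prev ⊥ | push {}
  [9] u=0 | in [-3,5] | out [-5,6] | prev [-5,1] | push {}
  [10] u=3 | in [-4,5] | out [-4,5] | prev [-3,5] | push {0,5}
  [11] u=4 | in [-4,-4] | out [-5,2] | ==
  [12] u=0 | in [-4,5] | out [-6,6] | prev [-5,6] | push {}
  [13] u=5 | in [-4,5] | out [-5,4] | prev [-4,4] | push {3}
  [14] u=3 | in [-5,5] | out [-5,5] | prev [-4,5] | push {0,5}
  [15] u=0 | in [-5,5] | out [-6,6] | ==
  [16] u=5 | in [-5,5] | out [-6,4] | prev [-5,4] | push {3}
  [17] u=3 | in [-6,5] | out [-6,5] | prev [-5,5] | push {0,5}
  [18] u=0 | in [-6,5] | out [-6,6] | ==
  [19] u=5 | in [-6,5] | out [-6,4] | ==

Converged values:
  [0] [-6,6]
  [1] [1,5]
  [2] [3,5]
  [3] [-6,5]
  [4] [-5,2]
  [5] [-6,4]
  [6] [-4,-4]
  [7] [2,6]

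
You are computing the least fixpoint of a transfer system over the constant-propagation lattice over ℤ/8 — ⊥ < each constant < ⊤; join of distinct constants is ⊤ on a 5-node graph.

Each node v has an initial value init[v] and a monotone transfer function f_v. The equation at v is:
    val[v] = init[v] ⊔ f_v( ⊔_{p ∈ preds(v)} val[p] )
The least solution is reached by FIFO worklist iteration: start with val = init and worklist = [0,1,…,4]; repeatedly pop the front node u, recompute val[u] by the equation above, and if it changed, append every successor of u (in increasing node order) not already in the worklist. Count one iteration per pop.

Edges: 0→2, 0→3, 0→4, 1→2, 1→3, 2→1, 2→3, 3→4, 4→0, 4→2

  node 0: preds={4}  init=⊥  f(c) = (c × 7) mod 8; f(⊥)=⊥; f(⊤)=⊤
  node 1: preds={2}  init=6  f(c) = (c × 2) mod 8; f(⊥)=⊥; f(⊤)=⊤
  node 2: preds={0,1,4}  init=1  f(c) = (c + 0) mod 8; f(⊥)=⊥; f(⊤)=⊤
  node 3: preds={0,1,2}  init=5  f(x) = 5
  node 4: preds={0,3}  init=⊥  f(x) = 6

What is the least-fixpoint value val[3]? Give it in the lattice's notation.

5

Trace (10 dequeues):
  [1] u=0 | in ⊥ | out ⊥ | ==
  [2] u=1 | in 1 | out ⊤ | prev 6 | push {}
  [3] u=2 | in ⊤ | out ⊤ | prev 1 | push {1}
  [4] u=3 | in ⊤ | out 5 | ==
  [5] u=4 | in 5 | out 6 | prev ⊥ | push {0,2}
  [6] u=1 | in ⊤ | out ⊤ | ==
  [7] u=0 | in 6 | out 2 | prev ⊥ | push {3,4}
  [8] u=2 | in ⊤ | out ⊤ | ==
  [9] u=3 | in ⊤ | out 5 | ==
  [10] u=4 | in ⊤ | out 6 | ==

Converged values:
  [0] 2
  [1] ⊤
  [2] ⊤
  [3] 5
  [4] 6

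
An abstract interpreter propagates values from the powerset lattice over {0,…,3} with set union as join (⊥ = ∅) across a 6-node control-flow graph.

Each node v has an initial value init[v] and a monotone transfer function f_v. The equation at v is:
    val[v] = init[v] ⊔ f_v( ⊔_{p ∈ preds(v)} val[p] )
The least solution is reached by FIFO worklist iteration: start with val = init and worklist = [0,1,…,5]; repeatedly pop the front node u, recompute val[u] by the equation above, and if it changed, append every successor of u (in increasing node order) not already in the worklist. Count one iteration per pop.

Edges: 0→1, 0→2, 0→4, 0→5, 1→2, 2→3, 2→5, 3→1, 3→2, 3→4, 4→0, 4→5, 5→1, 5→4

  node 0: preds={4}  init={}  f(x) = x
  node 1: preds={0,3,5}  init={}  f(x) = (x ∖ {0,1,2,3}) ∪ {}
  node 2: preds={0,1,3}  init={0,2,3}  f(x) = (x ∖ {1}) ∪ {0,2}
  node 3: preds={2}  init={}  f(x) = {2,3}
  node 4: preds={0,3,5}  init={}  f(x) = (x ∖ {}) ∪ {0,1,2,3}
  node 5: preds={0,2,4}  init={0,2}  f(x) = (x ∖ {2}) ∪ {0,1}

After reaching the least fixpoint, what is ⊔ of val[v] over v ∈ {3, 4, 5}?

{0,1,2,3}

Iteration log — 13 steps:
  step 1. node 0  ⊔preds={}  new={}  stable
  step 2. node 1  ⊔preds={0,2}  new={}  stable
  step 3. node 2  ⊔preds={}  new={0,2,3}  stable
  step 4. node 3  ⊔preds={0,2,3}  new={2,3}  old={}  +wl: 1,2
  step 5. node 4  ⊔preds={0,2,3}  new={0,1,2,3}  old={}  +wl: 0
  step 6. node 5  ⊔preds={0,1,2,3}  new={0,1,2,3}  old={0,2}  +wl: 4
  step 7. node 1  ⊔preds={0,1,2,3}  new={}  stable
  step 8. node 2  ⊔preds={2,3}  new={0,2,3}  stable
  step 9. node 0  ⊔preds={0,1,2,3}  new={0,1,2,3}  old={}  +wl: 1,2,5
  step 10. node 4  ⊔preds={0,1,2,3}  new={0,1,2,3}  stable
  step 11. node 1  ⊔preds={0,1,2,3}  new={}  stable
  step 12. node 2  ⊔preds={0,1,2,3}  new={0,2,3}  stable
  step 13. node 5  ⊔preds={0,1,2,3}  new={0,1,2,3}  stable

Least fixpoint reached:
  node 0: {0,1,2,3}
  node 1: {}
  node 2: {0,2,3}
  node 3: {2,3}
  node 4: {0,1,2,3}
  node 5: {0,1,2,3}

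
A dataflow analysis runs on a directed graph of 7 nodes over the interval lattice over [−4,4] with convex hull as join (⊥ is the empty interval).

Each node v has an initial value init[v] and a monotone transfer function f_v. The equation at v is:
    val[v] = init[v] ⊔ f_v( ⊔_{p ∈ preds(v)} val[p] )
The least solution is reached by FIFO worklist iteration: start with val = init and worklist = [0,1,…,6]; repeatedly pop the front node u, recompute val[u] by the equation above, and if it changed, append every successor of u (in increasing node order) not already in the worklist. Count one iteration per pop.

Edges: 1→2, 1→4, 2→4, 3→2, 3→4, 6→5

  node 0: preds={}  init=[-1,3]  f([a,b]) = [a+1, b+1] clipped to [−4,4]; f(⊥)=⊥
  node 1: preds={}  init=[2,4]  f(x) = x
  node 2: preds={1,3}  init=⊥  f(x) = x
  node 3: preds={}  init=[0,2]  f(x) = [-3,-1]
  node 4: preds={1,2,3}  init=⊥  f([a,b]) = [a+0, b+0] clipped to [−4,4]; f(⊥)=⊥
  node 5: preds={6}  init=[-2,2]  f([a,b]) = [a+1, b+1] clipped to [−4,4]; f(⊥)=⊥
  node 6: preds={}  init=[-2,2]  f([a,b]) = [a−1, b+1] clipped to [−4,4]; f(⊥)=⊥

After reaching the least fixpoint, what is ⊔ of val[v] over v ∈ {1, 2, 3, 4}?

[-3,4]

Trace (9 dequeues):
  [1] u=0 | in ⊥ | out [-1,3] | ==
  [2] u=1 | in ⊥ | out [2,4] | ==
  [3] u=2 | in [0,4] | out [0,4] | prev ⊥ | push {}
  [4] u=3 | in ⊥ | out [-3,2] | prev [0,2] | push {2}
  [5] u=4 | in [-3,4] | out [-3,4] | prev ⊥ | push {}
  [6] u=5 | in [-2,2] | out [-2,3] | prev [-2,2] | push {}
  [7] u=6 | in ⊥ | out [-2,2] | ==
  [8] u=2 | in [-3,4] | out [-3,4] | prev [0,4] | push {4}
  [9] u=4 | in [-3,4] | out [-3,4] | ==

Converged values:
  [0] [-1,3]
  [1] [2,4]
  [2] [-3,4]
  [3] [-3,2]
  [4] [-3,4]
  [5] [-2,3]
  [6] [-2,2]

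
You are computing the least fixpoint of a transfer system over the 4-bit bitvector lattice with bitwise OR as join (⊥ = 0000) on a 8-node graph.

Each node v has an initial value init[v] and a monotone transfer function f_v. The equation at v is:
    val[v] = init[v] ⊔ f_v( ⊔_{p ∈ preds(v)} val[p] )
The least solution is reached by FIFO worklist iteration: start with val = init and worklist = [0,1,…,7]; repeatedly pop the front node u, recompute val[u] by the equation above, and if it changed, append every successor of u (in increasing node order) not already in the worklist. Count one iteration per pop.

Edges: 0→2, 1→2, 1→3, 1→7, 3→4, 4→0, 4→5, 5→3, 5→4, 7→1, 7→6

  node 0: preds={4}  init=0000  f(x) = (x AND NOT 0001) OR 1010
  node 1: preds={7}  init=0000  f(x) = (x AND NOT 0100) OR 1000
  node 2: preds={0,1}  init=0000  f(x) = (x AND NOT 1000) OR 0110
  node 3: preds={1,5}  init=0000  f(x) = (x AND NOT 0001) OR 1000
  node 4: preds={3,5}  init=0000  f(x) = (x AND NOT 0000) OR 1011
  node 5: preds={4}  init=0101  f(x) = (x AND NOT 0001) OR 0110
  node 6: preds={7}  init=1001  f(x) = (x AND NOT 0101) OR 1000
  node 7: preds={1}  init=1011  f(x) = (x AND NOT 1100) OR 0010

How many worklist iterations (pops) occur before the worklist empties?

Worklist (12 pops):
  #1 pop 0: in=0000 → 1010 (was 0000); enqueue []
  #2 pop 1: in=1011 → 1011 (was 0000); enqueue []
  #3 pop 2: in=1011 → 0111 (was 0000); enqueue []
  #4 pop 3: in=1111 → 1110 (was 0000); enqueue []
  #5 pop 4: in=1111 → 1111 (was 0000); enqueue [0]
  #6 pop 5: in=1111 → 1111 (was 0101); enqueue [3,4]
  #7 pop 6: in=1011 → 1011 (was 1001); enqueue []
  #8 pop 7: in=1011 → 1011 (no change)
  #9 pop 0: in=1111 → 1110 (was 1010); enqueue [2]
  #10 pop 3: in=1111 → 1110 (no change)
  #11 pop 4: in=1111 → 1111 (no change)
  #12 pop 2: in=1111 → 0111 (no change)

Fixpoint:
  val[0] = 1110
  val[1] = 1011
  val[2] = 0111
  val[3] = 1110
  val[4] = 1111
  val[5] = 1111
  val[6] = 1011
  val[7] = 1011

12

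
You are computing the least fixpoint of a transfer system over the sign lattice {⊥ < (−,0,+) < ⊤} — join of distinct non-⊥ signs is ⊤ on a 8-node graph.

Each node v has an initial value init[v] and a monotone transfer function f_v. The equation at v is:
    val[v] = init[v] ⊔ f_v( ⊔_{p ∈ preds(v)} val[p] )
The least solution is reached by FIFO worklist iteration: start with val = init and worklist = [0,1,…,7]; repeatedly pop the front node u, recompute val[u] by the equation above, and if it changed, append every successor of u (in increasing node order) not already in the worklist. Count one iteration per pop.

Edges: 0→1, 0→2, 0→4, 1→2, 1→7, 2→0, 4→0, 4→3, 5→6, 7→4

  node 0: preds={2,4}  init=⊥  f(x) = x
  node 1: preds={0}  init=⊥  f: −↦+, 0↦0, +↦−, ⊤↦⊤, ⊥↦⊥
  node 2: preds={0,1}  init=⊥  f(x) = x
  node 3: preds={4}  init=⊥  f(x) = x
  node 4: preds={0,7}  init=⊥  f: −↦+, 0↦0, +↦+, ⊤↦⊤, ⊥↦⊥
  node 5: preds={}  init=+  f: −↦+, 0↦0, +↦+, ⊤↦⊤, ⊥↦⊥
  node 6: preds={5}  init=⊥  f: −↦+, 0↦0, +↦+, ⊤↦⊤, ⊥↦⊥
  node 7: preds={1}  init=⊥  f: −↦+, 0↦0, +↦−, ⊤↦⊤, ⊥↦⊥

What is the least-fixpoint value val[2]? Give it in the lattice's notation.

Worklist (8 pops):
  #1 pop 0: in=⊥ → ⊥ (no change)
  #2 pop 1: in=⊥ → ⊥ (no change)
  #3 pop 2: in=⊥ → ⊥ (no change)
  #4 pop 3: in=⊥ → ⊥ (no change)
  #5 pop 4: in=⊥ → ⊥ (no change)
  #6 pop 5: in=⊥ → + (no change)
  #7 pop 6: in=+ → + (was ⊥); enqueue []
  #8 pop 7: in=⊥ → ⊥ (no change)

Fixpoint:
  val[0] = ⊥
  val[1] = ⊥
  val[2] = ⊥
  val[3] = ⊥
  val[4] = ⊥
  val[5] = +
  val[6] = +
  val[7] = ⊥

⊥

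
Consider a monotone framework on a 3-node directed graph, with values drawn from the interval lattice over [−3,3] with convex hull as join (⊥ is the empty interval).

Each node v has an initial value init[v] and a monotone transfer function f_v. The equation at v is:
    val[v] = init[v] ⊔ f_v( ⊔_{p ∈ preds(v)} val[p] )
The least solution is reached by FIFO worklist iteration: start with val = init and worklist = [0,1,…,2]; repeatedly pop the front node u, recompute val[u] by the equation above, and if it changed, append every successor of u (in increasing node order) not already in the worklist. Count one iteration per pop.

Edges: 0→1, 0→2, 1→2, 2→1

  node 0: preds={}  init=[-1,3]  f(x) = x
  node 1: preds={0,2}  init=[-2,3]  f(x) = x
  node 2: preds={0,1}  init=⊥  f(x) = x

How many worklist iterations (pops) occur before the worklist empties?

4

Iteration log — 4 steps:
  step 1. node 0  ⊔preds=⊥  new=[-1,3]  stable
  step 2. node 1  ⊔preds=[-1,3]  new=[-2,3]  stable
  step 3. node 2  ⊔preds=[-2,3]  new=[-2,3]  old=⊥  +wl: 1
  step 4. node 1  ⊔preds=[-2,3]  new=[-2,3]  stable

Least fixpoint reached:
  node 0: [-1,3]
  node 1: [-2,3]
  node 2: [-2,3]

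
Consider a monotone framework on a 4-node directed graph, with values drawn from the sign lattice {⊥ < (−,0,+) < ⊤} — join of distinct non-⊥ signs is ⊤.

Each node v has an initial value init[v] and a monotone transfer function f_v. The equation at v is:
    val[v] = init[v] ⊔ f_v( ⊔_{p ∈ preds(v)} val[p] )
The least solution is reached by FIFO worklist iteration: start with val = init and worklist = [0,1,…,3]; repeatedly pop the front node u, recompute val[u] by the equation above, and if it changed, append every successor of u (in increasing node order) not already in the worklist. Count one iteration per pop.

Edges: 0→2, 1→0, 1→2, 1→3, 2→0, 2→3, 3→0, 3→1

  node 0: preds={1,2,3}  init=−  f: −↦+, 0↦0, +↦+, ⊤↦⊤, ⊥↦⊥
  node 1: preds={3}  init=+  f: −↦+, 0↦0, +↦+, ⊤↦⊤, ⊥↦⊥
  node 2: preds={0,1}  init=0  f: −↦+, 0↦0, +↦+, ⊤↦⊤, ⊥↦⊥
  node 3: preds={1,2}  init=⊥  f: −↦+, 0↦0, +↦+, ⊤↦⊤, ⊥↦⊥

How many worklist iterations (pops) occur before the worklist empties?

9

Worklist (9 pops):
  #1 pop 0: in=⊤ → ⊤ (was −); enqueue []
  #2 pop 1: in=⊥ → + (no change)
  #3 pop 2: in=⊤ → ⊤ (was 0); enqueue [0]
  #4 pop 3: in=⊤ → ⊤ (was ⊥); enqueue [1]
  #5 pop 0: in=⊤ → ⊤ (no change)
  #6 pop 1: in=⊤ → ⊤ (was +); enqueue [0,2,3]
  #7 pop 0: in=⊤ → ⊤ (no change)
  #8 pop 2: in=⊤ → ⊤ (no change)
  #9 pop 3: in=⊤ → ⊤ (no change)

Fixpoint:
  val[0] = ⊤
  val[1] = ⊤
  val[2] = ⊤
  val[3] = ⊤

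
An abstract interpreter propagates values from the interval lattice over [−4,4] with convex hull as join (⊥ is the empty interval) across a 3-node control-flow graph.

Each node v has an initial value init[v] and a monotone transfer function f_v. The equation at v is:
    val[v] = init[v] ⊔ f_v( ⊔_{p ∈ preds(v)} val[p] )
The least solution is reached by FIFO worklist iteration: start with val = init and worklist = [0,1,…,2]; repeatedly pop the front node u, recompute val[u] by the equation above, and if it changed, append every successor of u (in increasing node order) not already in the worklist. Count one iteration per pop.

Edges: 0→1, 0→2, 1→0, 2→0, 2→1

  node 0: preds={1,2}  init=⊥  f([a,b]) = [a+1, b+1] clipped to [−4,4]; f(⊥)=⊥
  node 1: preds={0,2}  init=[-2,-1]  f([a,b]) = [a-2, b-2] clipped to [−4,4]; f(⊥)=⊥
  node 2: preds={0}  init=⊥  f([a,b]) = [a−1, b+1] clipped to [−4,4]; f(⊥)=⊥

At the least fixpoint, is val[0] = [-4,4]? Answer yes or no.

Iteration log — 11 steps:
  step 1. node 0  ⊔preds=[-2,-1]  new=[-1,0]  old=⊥  +wl: 
  step 2. node 1  ⊔preds=[-1,0]  new=[-3,-1]  old=[-2,-1]  +wl: 0
  step 3. node 2  ⊔preds=[-1,0]  new=[-2,1]  old=⊥  +wl: 1
  step 4. node 0  ⊔preds=[-3,1]  new=[-2,2]  old=[-1,0]  +wl: 2
  step 5. node 1  ⊔preds=[-2,2]  new=[-4,0]  old=[-3,-1]  +wl: 0
  step 6. node 2  ⊔preds=[-2,2]  new=[-3,3]  old=[-2,1]  +wl: 1
  step 7. node 0  ⊔preds=[-4,3]  new=[-3,4]  old=[-2,2]  +wl: 2
  step 8. node 1  ⊔preds=[-3,4]  new=[-4,2]  old=[-4,0]  +wl: 0
  step 9. node 2  ⊔preds=[-3,4]  new=[-4,4]  old=[-3,3]  +wl: 1
  step 10. node 0  ⊔preds=[-4,4]  new=[-3,4]  stable
  step 11. node 1  ⊔preds=[-4,4]  new=[-4,2]  stable

Least fixpoint reached:
  node 0: [-3,4]
  node 1: [-4,2]
  node 2: [-4,4]

no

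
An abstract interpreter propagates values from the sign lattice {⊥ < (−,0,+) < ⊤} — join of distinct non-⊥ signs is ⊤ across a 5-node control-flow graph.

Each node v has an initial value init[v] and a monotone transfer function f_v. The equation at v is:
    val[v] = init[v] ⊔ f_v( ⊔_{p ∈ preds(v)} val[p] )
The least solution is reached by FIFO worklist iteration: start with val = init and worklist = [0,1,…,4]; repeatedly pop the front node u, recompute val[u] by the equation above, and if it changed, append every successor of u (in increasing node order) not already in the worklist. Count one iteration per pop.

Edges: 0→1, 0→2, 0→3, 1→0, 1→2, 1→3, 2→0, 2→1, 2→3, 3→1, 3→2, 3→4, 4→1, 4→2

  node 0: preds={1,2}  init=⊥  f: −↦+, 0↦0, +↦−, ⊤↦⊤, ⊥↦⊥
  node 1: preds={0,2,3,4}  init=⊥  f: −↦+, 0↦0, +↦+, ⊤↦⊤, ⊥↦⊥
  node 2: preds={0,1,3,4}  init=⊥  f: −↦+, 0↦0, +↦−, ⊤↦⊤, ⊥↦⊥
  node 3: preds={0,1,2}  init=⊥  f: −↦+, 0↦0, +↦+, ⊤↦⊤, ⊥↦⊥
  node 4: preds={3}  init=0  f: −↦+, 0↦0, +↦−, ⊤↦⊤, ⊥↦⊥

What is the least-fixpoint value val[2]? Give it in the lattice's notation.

0

Iteration log — 9 steps:
  step 1. node 0  ⊔preds=⊥  new=⊥  stable
  step 2. node 1  ⊔preds=0  new=0  old=⊥  +wl: 0
  step 3. node 2  ⊔preds=0  new=0  old=⊥  +wl: 1
  step 4. node 3  ⊔preds=0  new=0  old=⊥  +wl: 2
  step 5. node 4  ⊔preds=0  new=0  stable
  step 6. node 0  ⊔preds=0  new=0  old=⊥  +wl: 3
  step 7. node 1  ⊔preds=0  new=0  stable
  step 8. node 2  ⊔preds=0  new=0  stable
  step 9. node 3  ⊔preds=0  new=0  stable

Least fixpoint reached:
  node 0: 0
  node 1: 0
  node 2: 0
  node 3: 0
  node 4: 0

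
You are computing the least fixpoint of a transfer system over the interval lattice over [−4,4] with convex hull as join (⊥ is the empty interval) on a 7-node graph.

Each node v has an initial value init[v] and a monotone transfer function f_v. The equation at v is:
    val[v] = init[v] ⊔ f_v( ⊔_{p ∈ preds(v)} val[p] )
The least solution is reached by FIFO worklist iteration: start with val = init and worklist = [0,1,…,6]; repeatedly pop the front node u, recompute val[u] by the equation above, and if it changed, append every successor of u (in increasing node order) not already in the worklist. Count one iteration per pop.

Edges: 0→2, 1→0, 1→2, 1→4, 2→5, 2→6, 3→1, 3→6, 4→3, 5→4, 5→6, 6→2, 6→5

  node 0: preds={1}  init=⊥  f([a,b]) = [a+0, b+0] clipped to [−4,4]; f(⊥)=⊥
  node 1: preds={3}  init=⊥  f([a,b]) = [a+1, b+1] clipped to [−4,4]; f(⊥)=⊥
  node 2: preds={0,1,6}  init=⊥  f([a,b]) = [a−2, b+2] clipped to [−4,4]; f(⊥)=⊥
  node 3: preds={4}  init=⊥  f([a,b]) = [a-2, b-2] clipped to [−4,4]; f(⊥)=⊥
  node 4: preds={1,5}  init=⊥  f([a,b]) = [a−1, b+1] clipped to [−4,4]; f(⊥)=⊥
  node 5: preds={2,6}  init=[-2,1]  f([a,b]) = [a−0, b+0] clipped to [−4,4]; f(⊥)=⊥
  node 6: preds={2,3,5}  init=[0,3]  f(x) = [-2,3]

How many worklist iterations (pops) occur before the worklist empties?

Iteration log — 23 steps:
  step 1. node 0  ⊔preds=⊥  new=⊥  stable
  step 2. node 1  ⊔preds=⊥  new=⊥  stable
  step 3. node 2  ⊔preds=[0,3]  new=[-2,4]  old=⊥  +wl: 
  step 4. node 3  ⊔preds=⊥  new=⊥  stable
  step 5. node 4  ⊔preds=[-2,1]  new=[-3,2]  old=⊥  +wl: 3
  step 6. node 5  ⊔preds=[-2,4]  new=[-2,4]  old=[-2,1]  +wl: 4
  step 7. node 6  ⊔preds=[-2,4]  new=[-2,3]  old=[0,3]  +wl: 2,5
  step 8. node 3  ⊔preds=[-3,2]  new=[-4,0]  old=⊥  +wl: 1,6
  step 9. node 4  ⊔preds=[-2,4]  new=[-3,4]  old=[-3,2]  +wl: 3
  step 10. node 2  ⊔preds=[-2,3]  new=[-4,4]  old=[-2,4]  +wl: 
  step 11. node 5  ⊔preds=[-4,4]  new=[-4,4]  old=[-2,4]  +wl: 4
  step 12. node 1  ⊔preds=[-4,0]  new=[-3,1]  old=⊥  +wl: 0,2
  step 13. node 6  ⊔preds=[-4,4]  new=[-2,3]  stable
  step 14. node 3  ⊔preds=[-3,4]  new=[-4,2]  old=[-4,0]  +wl: 1,6
  step 15. node 4  ⊔preds=[-4,4]  new=[-4,4]  old=[-3,4]  +wl: 3
  step 16. node 0  ⊔preds=[-3,1]  new=[-3,1]  old=⊥  +wl: 
  step 17. node 2  ⊔preds=[-3,3]  new=[-4,4]  stable
  step 18. node 1  ⊔preds=[-4,2]  new=[-3,3]  old=[-3,1]  +wl: 0,2,4
  step 19. node 6  ⊔preds=[-4,4]  new=[-2,3]  stable
  step 20. node 3  ⊔preds=[-4,4]  new=[-4,2]  stable
  step 21. node 0  ⊔preds=[-3,3]  new=[-3,3]  old=[-3,1]  +wl: 
  step 22. node 2  ⊔preds=[-3,3]  new=[-4,4]  stable
  step 23. node 4  ⊔preds=[-4,4]  new=[-4,4]  stable

Least fixpoint reached:
  node 0: [-3,3]
  node 1: [-3,3]
  node 2: [-4,4]
  node 3: [-4,2]
  node 4: [-4,4]
  node 5: [-4,4]
  node 6: [-2,3]

23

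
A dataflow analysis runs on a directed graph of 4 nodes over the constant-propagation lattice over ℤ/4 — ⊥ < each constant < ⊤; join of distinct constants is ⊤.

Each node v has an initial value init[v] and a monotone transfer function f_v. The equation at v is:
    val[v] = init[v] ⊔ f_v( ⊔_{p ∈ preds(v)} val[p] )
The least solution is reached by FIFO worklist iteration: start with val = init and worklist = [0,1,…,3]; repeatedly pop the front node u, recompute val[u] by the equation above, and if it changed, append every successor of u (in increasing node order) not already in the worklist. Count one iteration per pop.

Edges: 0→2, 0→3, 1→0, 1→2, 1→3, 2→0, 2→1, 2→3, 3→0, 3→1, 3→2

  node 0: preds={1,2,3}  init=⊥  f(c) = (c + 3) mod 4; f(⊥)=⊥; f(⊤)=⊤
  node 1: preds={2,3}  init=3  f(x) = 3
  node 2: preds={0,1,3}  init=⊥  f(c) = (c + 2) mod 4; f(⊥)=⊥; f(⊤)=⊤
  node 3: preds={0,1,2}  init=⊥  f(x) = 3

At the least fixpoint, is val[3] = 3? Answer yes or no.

yes

Trace (8 dequeues):
  [1] u=0 | in 3 | out 2 | prev ⊥ | push {}
  [2] u=1 | in ⊥ | out 3 | ==
  [3] u=2 | in ⊤ | out ⊤ | prev ⊥ | push {0,1}
  [4] u=3 | in ⊤ | out 3 | prev ⊥ | push {2}
  [5] u=0 | in ⊤ | out ⊤ | prev 2 | push {3}
  [6] u=1 | in ⊤ | out 3 | ==
  [7] u=2 | in ⊤ | out ⊤ | ==
  [8] u=3 | in ⊤ | out 3 | ==

Converged values:
  [0] ⊤
  [1] 3
  [2] ⊤
  [3] 3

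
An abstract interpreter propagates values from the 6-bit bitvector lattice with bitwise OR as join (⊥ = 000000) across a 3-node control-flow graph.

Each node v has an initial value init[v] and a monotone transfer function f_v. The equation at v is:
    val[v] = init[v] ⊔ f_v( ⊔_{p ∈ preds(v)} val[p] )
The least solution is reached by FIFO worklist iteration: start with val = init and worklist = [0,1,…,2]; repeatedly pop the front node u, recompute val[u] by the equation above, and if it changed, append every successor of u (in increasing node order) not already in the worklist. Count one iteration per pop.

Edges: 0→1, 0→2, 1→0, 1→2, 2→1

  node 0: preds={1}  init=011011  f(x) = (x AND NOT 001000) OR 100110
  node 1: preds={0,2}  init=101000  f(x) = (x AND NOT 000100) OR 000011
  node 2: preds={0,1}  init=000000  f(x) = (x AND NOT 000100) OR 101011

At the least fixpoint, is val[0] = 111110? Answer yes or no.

Trace (5 dequeues):
  [1] u=0 | in 101000 | out 111111 | prev 011011 | push {}
  [2] u=1 | in 111111 | out 111011 | prev 101000 | push {0}
  [3] u=2 | in 111111 | out 111011 | prev 000000 | push {1}
  [4] u=0 | in 111011 | out 111111 | ==
  [5] u=1 | in 111111 | out 111011 | ==

Converged values:
  [0] 111111
  [1] 111011
  [2] 111011

no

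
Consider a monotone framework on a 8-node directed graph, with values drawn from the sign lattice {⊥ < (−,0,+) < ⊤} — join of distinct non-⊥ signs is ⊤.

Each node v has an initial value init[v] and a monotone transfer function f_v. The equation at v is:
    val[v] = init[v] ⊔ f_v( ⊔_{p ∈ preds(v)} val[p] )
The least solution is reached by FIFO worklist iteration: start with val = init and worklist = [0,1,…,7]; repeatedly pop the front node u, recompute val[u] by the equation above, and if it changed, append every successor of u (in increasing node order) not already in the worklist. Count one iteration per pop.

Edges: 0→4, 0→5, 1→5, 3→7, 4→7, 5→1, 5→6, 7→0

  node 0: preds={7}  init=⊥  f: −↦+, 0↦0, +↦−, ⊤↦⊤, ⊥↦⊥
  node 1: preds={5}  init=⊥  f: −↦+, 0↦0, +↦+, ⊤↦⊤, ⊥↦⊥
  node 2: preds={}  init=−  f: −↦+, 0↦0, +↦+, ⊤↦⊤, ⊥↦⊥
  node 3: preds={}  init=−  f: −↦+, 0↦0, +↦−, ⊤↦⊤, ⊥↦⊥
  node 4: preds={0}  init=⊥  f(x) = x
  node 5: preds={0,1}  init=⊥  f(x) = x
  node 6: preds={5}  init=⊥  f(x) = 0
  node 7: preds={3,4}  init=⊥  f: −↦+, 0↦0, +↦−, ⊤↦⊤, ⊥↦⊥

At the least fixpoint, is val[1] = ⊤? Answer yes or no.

yes

Iteration log — 18 steps:
  step 1. node 0  ⊔preds=⊥  new=⊥  stable
  step 2. node 1  ⊔preds=⊥  new=⊥  stable
  step 3. node 2  ⊔preds=⊥  new=−  stable
  step 4. node 3  ⊔preds=⊥  new=−  stable
  step 5. node 4  ⊔preds=⊥  new=⊥  stable
  step 6. node 5  ⊔preds=⊥  new=⊥  stable
  step 7. node 6  ⊔preds=⊥  new=0  old=⊥  +wl: 
  step 8. node 7  ⊔preds=−  new=+  old=⊥  +wl: 0
  step 9. node 0  ⊔preds=+  new=−  old=⊥  +wl: 4,5
  step 10. node 4  ⊔preds=−  new=−  old=⊥  +wl: 7
  step 11. node 5  ⊔preds=−  new=−  old=⊥  +wl: 1,6
  step 12. node 7  ⊔preds=−  new=+  stable
  step 13. node 1  ⊔preds=−  new=+  old=⊥  +wl: 5
  step 14. node 6  ⊔preds=−  new=0  stable
  step 15. node 5  ⊔preds=⊤  new=⊤  old=−  +wl: 1,6
  step 16. node 1  ⊔preds=⊤  new=⊤  old=+  +wl: 5
  step 17. node 6  ⊔preds=⊤  new=0  stable
  step 18. node 5  ⊔preds=⊤  new=⊤  stable

Least fixpoint reached:
  node 0: −
  node 1: ⊤
  node 2: −
  node 3: −
  node 4: −
  node 5: ⊤
  node 6: 0
  node 7: +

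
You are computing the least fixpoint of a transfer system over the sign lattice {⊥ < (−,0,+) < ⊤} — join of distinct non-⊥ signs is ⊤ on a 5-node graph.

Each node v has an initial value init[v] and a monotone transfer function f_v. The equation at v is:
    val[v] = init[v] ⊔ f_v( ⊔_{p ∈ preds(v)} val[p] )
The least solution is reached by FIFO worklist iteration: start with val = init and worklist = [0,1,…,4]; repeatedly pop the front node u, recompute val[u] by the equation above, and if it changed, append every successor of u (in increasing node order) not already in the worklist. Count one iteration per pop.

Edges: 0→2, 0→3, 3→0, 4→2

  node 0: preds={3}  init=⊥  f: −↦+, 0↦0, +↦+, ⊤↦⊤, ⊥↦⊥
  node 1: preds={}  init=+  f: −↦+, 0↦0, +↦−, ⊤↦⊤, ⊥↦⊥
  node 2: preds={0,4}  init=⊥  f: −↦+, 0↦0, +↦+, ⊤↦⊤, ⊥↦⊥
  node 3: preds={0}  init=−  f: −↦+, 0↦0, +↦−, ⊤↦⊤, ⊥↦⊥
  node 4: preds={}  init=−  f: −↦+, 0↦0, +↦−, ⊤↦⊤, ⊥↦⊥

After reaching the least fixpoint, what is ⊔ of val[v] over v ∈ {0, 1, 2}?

⊤

Iteration log — 5 steps:
  step 1. node 0  ⊔preds=−  new=+  old=⊥  +wl: 
  step 2. node 1  ⊔preds=⊥  new=+  stable
  step 3. node 2  ⊔preds=⊤  new=⊤  old=⊥  +wl: 
  step 4. node 3  ⊔preds=+  new=−  stable
  step 5. node 4  ⊔preds=⊥  new=−  stable

Least fixpoint reached:
  node 0: +
  node 1: +
  node 2: ⊤
  node 3: −
  node 4: −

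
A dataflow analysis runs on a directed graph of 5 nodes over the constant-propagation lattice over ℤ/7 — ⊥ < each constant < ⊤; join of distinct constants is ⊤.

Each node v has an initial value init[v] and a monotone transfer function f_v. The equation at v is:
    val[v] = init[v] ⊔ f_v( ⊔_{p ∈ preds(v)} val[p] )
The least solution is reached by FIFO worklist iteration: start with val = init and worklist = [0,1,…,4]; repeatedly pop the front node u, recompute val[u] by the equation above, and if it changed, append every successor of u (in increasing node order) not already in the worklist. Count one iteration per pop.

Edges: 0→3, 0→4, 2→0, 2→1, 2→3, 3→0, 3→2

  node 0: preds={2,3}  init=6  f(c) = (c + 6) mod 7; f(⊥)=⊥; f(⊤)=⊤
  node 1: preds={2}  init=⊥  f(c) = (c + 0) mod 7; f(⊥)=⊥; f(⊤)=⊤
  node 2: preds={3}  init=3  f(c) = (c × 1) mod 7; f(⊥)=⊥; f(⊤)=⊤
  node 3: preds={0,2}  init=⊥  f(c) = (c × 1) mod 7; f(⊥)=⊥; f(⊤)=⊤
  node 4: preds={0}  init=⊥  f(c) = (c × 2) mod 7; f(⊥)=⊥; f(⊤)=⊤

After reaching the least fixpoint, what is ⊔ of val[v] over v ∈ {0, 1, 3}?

⊤

Trace (10 dequeues):
  [1] u=0 | in 3 | out ⊤ | prev 6 | push {}
  [2] u=1 | in 3 | out 3 | prev ⊥ | push {}
  [3] u=2 | in ⊥ | out 3 | ==
  [4] u=3 | in ⊤ | out ⊤ | prev ⊥ | push {0,2}
  [5] u=4 | in ⊤ | out ⊤ | prev ⊥ | push {}
  [6] u=0 | in ⊤ | out ⊤ | ==
  [7] u=2 | in ⊤ | out ⊤ | prev 3 | push {0,1,3}
  [8] u=0 | in ⊤ | out ⊤ | ==
  [9] u=1 | in ⊤ | out ⊤ | prev 3 | push {}
  [10] u=3 | in ⊤ | out ⊤ | ==

Converged values:
  [0] ⊤
  [1] ⊤
  [2] ⊤
  [3] ⊤
  [4] ⊤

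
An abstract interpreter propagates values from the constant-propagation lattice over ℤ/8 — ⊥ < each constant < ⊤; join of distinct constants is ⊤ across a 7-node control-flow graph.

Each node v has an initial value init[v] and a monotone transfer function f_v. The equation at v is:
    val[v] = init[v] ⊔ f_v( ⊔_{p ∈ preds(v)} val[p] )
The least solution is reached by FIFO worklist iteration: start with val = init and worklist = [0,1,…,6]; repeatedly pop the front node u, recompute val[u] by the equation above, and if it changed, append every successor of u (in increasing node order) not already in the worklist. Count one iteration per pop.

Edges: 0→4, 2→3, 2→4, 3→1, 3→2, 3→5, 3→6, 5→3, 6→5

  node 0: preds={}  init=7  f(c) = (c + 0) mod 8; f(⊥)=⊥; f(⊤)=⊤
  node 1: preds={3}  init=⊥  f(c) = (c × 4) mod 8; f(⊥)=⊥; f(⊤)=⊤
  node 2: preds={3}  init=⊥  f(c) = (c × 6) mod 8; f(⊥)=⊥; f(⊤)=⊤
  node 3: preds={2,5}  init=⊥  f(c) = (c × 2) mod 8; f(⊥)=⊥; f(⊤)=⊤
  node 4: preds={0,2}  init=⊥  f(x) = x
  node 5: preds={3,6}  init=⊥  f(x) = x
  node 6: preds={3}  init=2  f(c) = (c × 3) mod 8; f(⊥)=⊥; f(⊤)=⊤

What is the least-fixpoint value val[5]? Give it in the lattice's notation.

Worklist (20 pops):
  #1 pop 0: in=⊥ → 7 (no change)
  #2 pop 1: in=⊥ → ⊥ (no change)
  #3 pop 2: in=⊥ → ⊥ (no change)
  #4 pop 3: in=⊥ → ⊥ (no change)
  #5 pop 4: in=7 → 7 (was ⊥); enqueue []
  #6 pop 5: in=2 → 2 (was ⊥); enqueue [3]
  #7 pop 6: in=⊥ → 2 (no change)
  #8 pop 3: in=2 → 4 (was ⊥); enqueue [1,2,5,6]
  #9 pop 1: in=4 → 0 (was ⊥); enqueue []
  #10 pop 2: in=4 → 0 (was ⊥); enqueue [3,4]
  #11 pop 5: in=⊤ → ⊤ (was 2); enqueue []
  #12 pop 6: in=4 → ⊤ (was 2); enqueue [5]
  #13 pop 3: in=⊤ → ⊤ (was 4); enqueue [1,2,6]
  #14 pop 4: in=⊤ → ⊤ (was 7); enqueue []
  #15 pop 5: in=⊤ → ⊤ (no change)
  #16 pop 1: in=⊤ → ⊤ (was 0); enqueue []
  #17 pop 2: in=⊤ → ⊤ (was 0); enqueue [3,4]
  #18 pop 6: in=⊤ → ⊤ (no change)
  #19 pop 3: in=⊤ → ⊤ (no change)
  #20 pop 4: in=⊤ → ⊤ (no change)

Fixpoint:
  val[0] = 7
  val[1] = ⊤
  val[2] = ⊤
  val[3] = ⊤
  val[4] = ⊤
  val[5] = ⊤
  val[6] = ⊤

⊤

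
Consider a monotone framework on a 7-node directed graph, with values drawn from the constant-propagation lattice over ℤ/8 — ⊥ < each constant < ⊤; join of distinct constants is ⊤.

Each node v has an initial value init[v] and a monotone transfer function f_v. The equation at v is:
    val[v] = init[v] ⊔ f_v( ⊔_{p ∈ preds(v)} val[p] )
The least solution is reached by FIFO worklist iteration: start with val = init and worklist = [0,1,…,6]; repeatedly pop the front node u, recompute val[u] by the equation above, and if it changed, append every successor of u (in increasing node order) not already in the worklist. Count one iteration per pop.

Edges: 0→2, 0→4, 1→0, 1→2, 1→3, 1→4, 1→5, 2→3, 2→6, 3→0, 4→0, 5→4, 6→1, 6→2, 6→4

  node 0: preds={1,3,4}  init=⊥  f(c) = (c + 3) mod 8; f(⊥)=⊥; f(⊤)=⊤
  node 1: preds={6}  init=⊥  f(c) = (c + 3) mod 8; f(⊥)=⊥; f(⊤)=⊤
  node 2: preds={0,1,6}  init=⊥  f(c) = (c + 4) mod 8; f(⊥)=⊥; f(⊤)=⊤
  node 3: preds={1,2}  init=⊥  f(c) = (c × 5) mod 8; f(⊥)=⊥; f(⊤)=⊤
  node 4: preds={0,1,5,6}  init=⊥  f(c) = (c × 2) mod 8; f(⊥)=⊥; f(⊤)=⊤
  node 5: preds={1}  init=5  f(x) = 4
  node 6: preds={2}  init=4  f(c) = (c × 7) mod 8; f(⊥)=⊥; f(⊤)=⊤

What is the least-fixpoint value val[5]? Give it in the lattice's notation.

Worklist (15 pops):
  #1 pop 0: in=⊥ → ⊥ (no change)
  #2 pop 1: in=4 → 7 (was ⊥); enqueue [0]
  #3 pop 2: in=⊤ → ⊤ (was ⊥); enqueue []
  #4 pop 3: in=⊤ → ⊤ (was ⊥); enqueue []
  #5 pop 4: in=⊤ → ⊤ (was ⊥); enqueue []
  #6 pop 5: in=7 → ⊤ (was 5); enqueue [4]
  #7 pop 6: in=⊤ → ⊤ (was 4); enqueue [1,2]
  #8 pop 0: in=⊤ → ⊤ (was ⊥); enqueue []
  #9 pop 4: in=⊤ → ⊤ (no change)
  #10 pop 1: in=⊤ → ⊤ (was 7); enqueue [0,3,4,5]
  #11 pop 2: in=⊤ → ⊤ (no change)
  #12 pop 0: in=⊤ → ⊤ (no change)
  #13 pop 3: in=⊤ → ⊤ (no change)
  #14 pop 4: in=⊤ → ⊤ (no change)
  #15 pop 5: in=⊤ → ⊤ (no change)

Fixpoint:
  val[0] = ⊤
  val[1] = ⊤
  val[2] = ⊤
  val[3] = ⊤
  val[4] = ⊤
  val[5] = ⊤
  val[6] = ⊤

⊤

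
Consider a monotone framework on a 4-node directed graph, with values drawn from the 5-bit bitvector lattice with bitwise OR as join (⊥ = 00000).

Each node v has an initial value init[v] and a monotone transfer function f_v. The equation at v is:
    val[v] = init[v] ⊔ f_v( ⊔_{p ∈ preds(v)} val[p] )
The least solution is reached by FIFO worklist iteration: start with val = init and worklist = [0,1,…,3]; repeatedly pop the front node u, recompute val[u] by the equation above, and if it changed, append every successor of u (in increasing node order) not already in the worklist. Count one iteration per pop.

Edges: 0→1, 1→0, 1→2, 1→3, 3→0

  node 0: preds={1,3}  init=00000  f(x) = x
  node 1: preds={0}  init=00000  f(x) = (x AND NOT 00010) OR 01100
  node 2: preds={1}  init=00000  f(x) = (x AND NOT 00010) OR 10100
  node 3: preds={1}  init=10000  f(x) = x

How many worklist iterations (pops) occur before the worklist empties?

6

Trace (6 dequeues):
  [1] u=0 | in 10000 | out 10000 | prev 00000 | push {}
  [2] u=1 | in 10000 | out 11100 | prev 00000 | push {0}
  [3] u=2 | in 11100 | out 11100 | prev 00000 | push {}
  [4] u=3 | in 11100 | out 11100 | prev 10000 | push {}
  [5] u=0 | in 11100 | out 11100 | prev 10000 | push {1}
  [6] u=1 | in 11100 | out 11100 | ==

Converged values:
  [0] 11100
  [1] 11100
  [2] 11100
  [3] 11100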